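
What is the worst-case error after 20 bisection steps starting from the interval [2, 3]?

Bisection error bound: |error| ≤ (b-a)/2^n
|error| ≤ (3 - 2)/2^20 = 1/2^20
|error| ≤ 0.0000009537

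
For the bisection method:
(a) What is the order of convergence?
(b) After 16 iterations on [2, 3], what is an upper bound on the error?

(a) Bisection has linear (order 1) convergence; the error is halved each step.

(b) Error bound = (b-a)/2^n = (3 - 2)/2^{16}
    = 1/2^{16}

(a) 1 (linear); (b) error ≤ 1.53e-05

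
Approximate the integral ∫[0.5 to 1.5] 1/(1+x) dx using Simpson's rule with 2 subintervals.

f(x) = 1/(1+x)
a = 0.5, b = 1.5, n = 2
h = (b - a)/n = 0.500000

Simpson's rule: (h/3)[f(x₀) + 4f(x₁) + 2f(x₂) + ... + f(xₙ)]

x_0 = 0.5000, f(x_0) = 0.666667, coefficient = 1
x_1 = 1.0000, f(x_1) = 0.500000, coefficient = 4
x_2 = 1.5000, f(x_2) = 0.400000, coefficient = 1

I ≈ (0.500000/3) × 3.066667 = 0.511111
Exact value: 0.510826
Error: 0.000285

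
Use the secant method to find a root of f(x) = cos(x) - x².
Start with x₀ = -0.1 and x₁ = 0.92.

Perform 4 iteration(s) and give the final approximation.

f(x) = cos(x) - x²
x₀ = -0.1, x₁ = 0.92

Secant formula: x_{n+1} = x_n - f(x_n)(x_n - x_{n-1})/(f(x_n) - f(x_{n-1}))

Iteration 1:
  f(-0.100000) = 0.985004
  f(0.920000) = -0.240580
  x_2 = 0.920000 - (-0.240580)×(0.920000 - (-0.100000))/(-0.240580 - 0.985004)
       = 0.719776
Iteration 2:
  f(0.920000) = -0.240580
  f(0.719776) = 0.233876
  x_3 = 0.719776 - 0.233876×(0.719776 - 0.920000)/(0.233876 - (-0.240580))
       = 0.818473
Iteration 3:
  f(0.719776) = 0.233876
  f(0.818473) = 0.013438
  x_4 = 0.818473 - 0.013438×(0.818473 - 0.719776)/(0.013438 - 0.233876)
       = 0.824490
Iteration 4:
  f(0.818473) = 0.013438
  f(0.824490) = -0.000852
  x_5 = 0.824490 - (-0.000852)×(0.824490 - 0.818473)/(-0.000852 - 0.013438)
       = 0.824131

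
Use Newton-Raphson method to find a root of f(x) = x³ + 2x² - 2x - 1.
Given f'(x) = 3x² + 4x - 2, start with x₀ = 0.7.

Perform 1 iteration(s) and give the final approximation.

f(x) = x³ + 2x² - 2x - 1
f'(x) = 3x² + 4x - 2
x₀ = 0.7

Newton-Raphson formula: x_{n+1} = x_n - f(x_n)/f'(x_n)

Iteration 1:
  f(0.700000) = -1.077000
  f'(0.700000) = 2.270000
  x_1 = 0.700000 - (-1.077000)/2.270000 = 1.174449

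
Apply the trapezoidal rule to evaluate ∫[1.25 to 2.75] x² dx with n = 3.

f(x) = x²
a = 1.25, b = 2.75, n = 3
h = (b - a)/n = 0.500000

Trapezoidal rule: (h/2)[f(x₀) + 2f(x₁) + 2f(x₂) + ... + f(xₙ)]

x_0 = 1.2500, f(x_0) = 1.562500, coefficient = 1
x_1 = 1.7500, f(x_1) = 3.062500, coefficient = 2
x_2 = 2.2500, f(x_2) = 5.062500, coefficient = 2
x_3 = 2.7500, f(x_3) = 7.562500, coefficient = 1

I ≈ (0.500000/2) × 25.375000 = 6.343750
Exact value: 6.281250
Error: 0.062500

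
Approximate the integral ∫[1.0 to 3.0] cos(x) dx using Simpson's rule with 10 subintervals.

f(x) = cos(x)
a = 1.0, b = 3.0, n = 10
h = (b - a)/n = 0.200000

Simpson's rule: (h/3)[f(x₀) + 4f(x₁) + 2f(x₂) + ... + f(xₙ)]

x_0 = 1.0000, f(x_0) = 0.540302, coefficient = 1
x_1 = 1.2000, f(x_1) = 0.362358, coefficient = 4
x_2 = 1.4000, f(x_2) = 0.169967, coefficient = 2
x_3 = 1.6000, f(x_3) = -0.029200, coefficient = 4
x_4 = 1.8000, f(x_4) = -0.227202, coefficient = 2
x_5 = 2.0000, f(x_5) = -0.416147, coefficient = 4
x_6 = 2.2000, f(x_6) = -0.588501, coefficient = 2
x_7 = 2.4000, f(x_7) = -0.737394, coefficient = 4
x_8 = 2.6000, f(x_8) = -0.856889, coefficient = 2
x_9 = 2.8000, f(x_9) = -0.942222, coefficient = 4
x_10 = 3.0000, f(x_10) = -0.989992, coefficient = 1

I ≈ (0.200000/3) × -10.505358 = -0.700357
Exact value: -0.700351
Error: 0.000006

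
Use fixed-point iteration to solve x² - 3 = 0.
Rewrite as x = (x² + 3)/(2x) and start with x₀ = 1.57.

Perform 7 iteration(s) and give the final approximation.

Equation: x² - 3 = 0
Fixed-point form: x = (x² + 3)/(2x)
x₀ = 1.57

x_1 = g(1.570000) = 1.740414
x_2 = g(1.740414) = 1.732071
x_3 = g(1.732071) = 1.732051
x_4 = g(1.732051) = 1.732051
x_5 = g(1.732051) = 1.732051
x_6 = g(1.732051) = 1.732051
x_7 = g(1.732051) = 1.732051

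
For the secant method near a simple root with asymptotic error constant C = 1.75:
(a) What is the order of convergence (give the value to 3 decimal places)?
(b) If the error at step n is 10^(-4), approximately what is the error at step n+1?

(a) Secant method has superlinear convergence with order φ = (1+√5)/2 ≈ 1.618.
    This means |e_{n+1}| ≈ C|e_n|^1.618.

(b) With |e_n| = 10^(-4) and C = 1.75:
    |e_{n+1}| ≈ 1.75 × (10^(-4))^1.618 = 1.75 × 10^(-6.47)

(a) ≈ 1.618 (golden ratio); (b) |e_{n+1}| ≈ 5.901e-07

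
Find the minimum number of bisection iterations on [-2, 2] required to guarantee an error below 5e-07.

We need (b-a)/2^n ≤ 5e-07
(2 - (-2))/2^n ≤ 5e-07
4/2^n ≤ 5e-07
2^n ≥ 8000000
n ≥ log₂(8000000) = 22.93
n ≥ 23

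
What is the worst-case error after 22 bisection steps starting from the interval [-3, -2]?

Bisection error bound: |error| ≤ (b-a)/2^n
|error| ≤ (-2 - (-3))/2^22 = 1/2^22
|error| ≤ 0.0000002384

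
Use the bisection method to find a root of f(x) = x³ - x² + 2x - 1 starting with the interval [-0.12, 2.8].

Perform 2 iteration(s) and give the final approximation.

f(x) = x³ - x² + 2x - 1
Initial interval: [-0.12, 2.8]

Iteration 1:
  c_1 = (-0.120000 + 2.800000)/2 = 1.340000
  f(c_1) = f(1.340000) = 2.290504
  f(a) × f(c) < 0, new interval: [-0.120000, 1.340000]
Iteration 2:
  c_2 = (-0.120000 + 1.340000)/2 = 0.610000
  f(c_2) = f(0.610000) = 0.074881
  f(a) × f(c) < 0, new interval: [-0.120000, 0.610000]

After 2 iteration(s), the approximation is c_2 = 0.610000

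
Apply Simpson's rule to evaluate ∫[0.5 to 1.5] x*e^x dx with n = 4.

f(x) = x*e^x
a = 0.5, b = 1.5, n = 4
h = (b - a)/n = 0.250000

Simpson's rule: (h/3)[f(x₀) + 4f(x₁) + 2f(x₂) + ... + f(xₙ)]

x_0 = 0.5000, f(x_0) = 0.824361, coefficient = 1
x_1 = 0.7500, f(x_1) = 1.587750, coefficient = 4
x_2 = 1.0000, f(x_2) = 2.718282, coefficient = 2
x_3 = 1.2500, f(x_3) = 4.362929, coefficient = 4
x_4 = 1.5000, f(x_4) = 6.722534, coefficient = 1

I ≈ (0.250000/3) × 36.786173 = 3.065514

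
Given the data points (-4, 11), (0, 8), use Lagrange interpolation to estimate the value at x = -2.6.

Lagrange interpolation formula:
P(x) = Σ yᵢ × Lᵢ(x)
where Lᵢ(x) = Π_{j≠i} (x - xⱼ)/(xᵢ - xⱼ)

L_0(-2.6) = (-2.6 - 0)/(-4 - 0) = 0.650000
L_1(-2.6) = (-2.6 - (-4))/(0 - (-4)) = 0.350000

P(-2.6) = 11×L_0(-2.6) + 8×L_1(-2.6)
P(-2.6) = 9.950000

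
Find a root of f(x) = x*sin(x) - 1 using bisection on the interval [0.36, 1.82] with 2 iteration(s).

f(x) = x*sin(x) - 1
Initial interval: [0.36, 1.82]

Iteration 1:
  c_1 = (0.360000 + 1.820000)/2 = 1.090000
  f(c_1) = f(1.090000) = -0.033577
  f(a) × f(c) ≥ 0, new interval: [1.090000, 1.820000]
Iteration 2:
  c_2 = (1.090000 + 1.820000)/2 = 1.455000
  f(c_2) = f(1.455000) = 0.445256
  f(a) × f(c) < 0, new interval: [1.090000, 1.455000]

After 2 iteration(s), the approximation is c_2 = 1.455000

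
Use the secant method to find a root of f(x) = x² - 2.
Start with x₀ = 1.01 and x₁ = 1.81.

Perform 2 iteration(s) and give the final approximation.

f(x) = x² - 2
x₀ = 1.01, x₁ = 1.81

Secant formula: x_{n+1} = x_n - f(x_n)(x_n - x_{n-1})/(f(x_n) - f(x_{n-1}))

Iteration 1:
  f(1.010000) = -0.979900
  f(1.810000) = 1.276100
  x_2 = 1.810000 - 1.276100×(1.810000 - 1.010000)/(1.276100 - (-0.979900))
       = 1.357482
Iteration 2:
  f(1.810000) = 1.276100
  f(1.357482) = -0.157242
  x_3 = 1.357482 - (-0.157242)×(1.357482 - 1.810000)/(-0.157242 - 1.276100)
       = 1.407125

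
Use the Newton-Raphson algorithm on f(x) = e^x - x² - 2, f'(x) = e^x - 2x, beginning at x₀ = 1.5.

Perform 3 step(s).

f(x) = e^x - x² - 2
f'(x) = e^x - 2x
x₀ = 1.5

Newton-Raphson formula: x_{n+1} = x_n - f(x_n)/f'(x_n)

Iteration 1:
  f(1.500000) = 0.231689
  f'(1.500000) = 1.481689
  x_1 = 1.500000 - 0.231689/1.481689 = 1.343632
Iteration 2:
  f(1.343632) = 0.027592
  f'(1.343632) = 1.145675
  x_2 = 1.343632 - 0.027592/1.145675 = 1.319548
Iteration 3:
  f(1.319548) = 0.000523
  f'(1.319548) = 1.102634
  x_3 = 1.319548 - 0.000523/1.102634 = 1.319074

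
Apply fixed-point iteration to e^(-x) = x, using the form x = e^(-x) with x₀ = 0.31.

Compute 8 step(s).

Equation: e^(-x) = x
Fixed-point form: x = e^(-x)
x₀ = 0.31

x_1 = g(0.310000) = 0.733447
x_2 = g(0.733447) = 0.480251
x_3 = g(0.480251) = 0.618628
x_4 = g(0.618628) = 0.538683
x_5 = g(0.538683) = 0.583516
x_6 = g(0.583516) = 0.557933
x_7 = g(0.557933) = 0.572391
x_8 = g(0.572391) = 0.564175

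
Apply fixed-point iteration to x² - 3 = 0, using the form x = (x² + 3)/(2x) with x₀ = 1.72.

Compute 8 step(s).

Equation: x² - 3 = 0
Fixed-point form: x = (x² + 3)/(2x)
x₀ = 1.72

x_1 = g(1.720000) = 1.732093
x_2 = g(1.732093) = 1.732051
x_3 = g(1.732051) = 1.732051
x_4 = g(1.732051) = 1.732051
x_5 = g(1.732051) = 1.732051
x_6 = g(1.732051) = 1.732051
x_7 = g(1.732051) = 1.732051
x_8 = g(1.732051) = 1.732051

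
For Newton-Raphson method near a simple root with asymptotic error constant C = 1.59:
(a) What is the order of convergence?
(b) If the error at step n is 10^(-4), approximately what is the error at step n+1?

(a) Newton-Raphson has quadratic (order 2) convergence near simple roots.
    This means |e_{n+1}| ≈ C|e_n|².

(b) With |e_n| = 10^(-4) and C = 1.59:
    |e_{n+1}| ≈ 1.59 × (10^(-4))² = 1.59 × 10^(-8)

(a) 2 (quadratic); (b) |e_{n+1}| ≈ 1.590e-08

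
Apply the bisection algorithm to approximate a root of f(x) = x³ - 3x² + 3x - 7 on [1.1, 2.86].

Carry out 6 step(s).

f(x) = x³ - 3x² + 3x - 7
Initial interval: [1.1, 2.86]

Iteration 1:
  c_1 = (1.100000 + 2.860000)/2 = 1.980000
  f(c_1) = f(1.980000) = -5.058808
  f(a) × f(c) ≥ 0, new interval: [1.980000, 2.860000]
Iteration 2:
  c_2 = (1.980000 + 2.860000)/2 = 2.420000
  f(c_2) = f(2.420000) = -3.136712
  f(a) × f(c) ≥ 0, new interval: [2.420000, 2.860000]
Iteration 3:
  c_3 = (2.420000 + 2.860000)/2 = 2.640000
  f(c_3) = f(2.640000) = -1.589056
  f(a) × f(c) ≥ 0, new interval: [2.640000, 2.860000]
Iteration 4:
  c_4 = (2.640000 + 2.860000)/2 = 2.750000
  f(c_4) = f(2.750000) = -0.640625
  f(a) × f(c) ≥ 0, new interval: [2.750000, 2.860000]
Iteration 5:
  c_5 = (2.750000 + 2.860000)/2 = 2.805000
  f(c_5) = f(2.805000) = -0.119265
  f(a) × f(c) ≥ 0, new interval: [2.805000, 2.860000]
Iteration 6:
  c_6 = (2.805000 + 2.860000)/2 = 2.832500
  f(c_6) = f(2.832500) = 0.153638
  f(a) × f(c) < 0, new interval: [2.805000, 2.832500]

After 6 iteration(s), the approximation is c_6 = 2.832500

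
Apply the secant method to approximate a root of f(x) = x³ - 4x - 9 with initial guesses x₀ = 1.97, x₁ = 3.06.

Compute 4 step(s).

f(x) = x³ - 4x - 9
x₀ = 1.97, x₁ = 3.06

Secant formula: x_{n+1} = x_n - f(x_n)(x_n - x_{n-1})/(f(x_n) - f(x_{n-1}))

Iteration 1:
  f(1.970000) = -9.234627
  f(3.060000) = 7.412616
  x_2 = 3.060000 - 7.412616×(3.060000 - 1.970000)/(7.412616 - (-9.234627))
       = 2.574649
Iteration 2:
  f(3.060000) = 7.412616
  f(2.574649) = -2.231713
  x_3 = 2.574649 - (-2.231713)×(2.574649 - 3.060000)/(-2.231713 - 7.412616)
       = 2.686960
Iteration 3:
  f(2.574649) = -2.231713
  f(2.686960) = -0.348646
  x_4 = 2.686960 - (-0.348646)×(2.686960 - 2.574649)/(-0.348646 - (-2.231713))
       = 2.707754
Iteration 4:
  f(2.686960) = -0.348646
  f(2.707754) = 0.022058
  x_5 = 2.707754 - 0.022058×(2.707754 - 2.686960)/(0.022058 - (-0.348646))
       = 2.706517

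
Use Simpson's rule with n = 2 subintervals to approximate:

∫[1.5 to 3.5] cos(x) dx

f(x) = cos(x)
a = 1.5, b = 3.5, n = 2
h = (b - a)/n = 1.000000

Simpson's rule: (h/3)[f(x₀) + 4f(x₁) + 2f(x₂) + ... + f(xₙ)]

x_0 = 1.5000, f(x_0) = 0.070737, coefficient = 1
x_1 = 2.5000, f(x_1) = -0.801144, coefficient = 4
x_2 = 3.5000, f(x_2) = -0.936457, coefficient = 1

I ≈ (1.000000/3) × -4.070294 = -1.356765
Exact value: -1.348278
Error: 0.008486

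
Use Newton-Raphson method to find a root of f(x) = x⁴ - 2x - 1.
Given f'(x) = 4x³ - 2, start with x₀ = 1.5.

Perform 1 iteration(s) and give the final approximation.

f(x) = x⁴ - 2x - 1
f'(x) = 4x³ - 2
x₀ = 1.5

Newton-Raphson formula: x_{n+1} = x_n - f(x_n)/f'(x_n)

Iteration 1:
  f(1.500000) = 1.062500
  f'(1.500000) = 11.500000
  x_1 = 1.500000 - 1.062500/11.500000 = 1.407609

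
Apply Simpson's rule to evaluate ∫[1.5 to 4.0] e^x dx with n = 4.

f(x) = e^x
a = 1.5, b = 4.0, n = 4
h = (b - a)/n = 0.625000

Simpson's rule: (h/3)[f(x₀) + 4f(x₁) + 2f(x₂) + ... + f(xₙ)]

x_0 = 1.5000, f(x_0) = 4.481689, coefficient = 1
x_1 = 2.1250, f(x_1) = 8.372897, coefficient = 4
x_2 = 2.7500, f(x_2) = 15.642632, coefficient = 2
x_3 = 3.3750, f(x_3) = 29.224284, coefficient = 4
x_4 = 4.0000, f(x_4) = 54.598150, coefficient = 1

I ≈ (0.625000/3) × 240.753828 = 50.157047
Exact value: 50.116461
Error: 0.040587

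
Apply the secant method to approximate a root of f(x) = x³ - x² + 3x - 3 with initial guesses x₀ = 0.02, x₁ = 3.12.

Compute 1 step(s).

f(x) = x³ - x² + 3x - 3
x₀ = 0.02, x₁ = 3.12

Secant formula: x_{n+1} = x_n - f(x_n)(x_n - x_{n-1})/(f(x_n) - f(x_{n-1}))

Iteration 1:
  f(0.020000) = -2.940392
  f(3.120000) = 26.996928
  x_2 = 3.120000 - 26.996928×(3.120000 - 0.020000)/(26.996928 - (-2.940392))
       = 0.324477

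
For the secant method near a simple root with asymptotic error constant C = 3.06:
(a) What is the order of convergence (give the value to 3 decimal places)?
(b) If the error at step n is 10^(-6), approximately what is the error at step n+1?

(a) Secant method has superlinear convergence with order φ = (1+√5)/2 ≈ 1.618.
    This means |e_{n+1}| ≈ C|e_n|^1.618.

(b) With |e_n| = 10^(-6) and C = 3.06:
    |e_{n+1}| ≈ 3.06 × (10^(-6))^1.618 = 3.06 × 10^(-9.71)

(a) ≈ 1.618 (golden ratio); (b) |e_{n+1}| ≈ 5.991e-10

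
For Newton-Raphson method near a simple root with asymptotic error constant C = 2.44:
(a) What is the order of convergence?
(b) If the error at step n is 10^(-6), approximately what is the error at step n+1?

(a) Newton-Raphson has quadratic (order 2) convergence near simple roots.
    This means |e_{n+1}| ≈ C|e_n|².

(b) With |e_n| = 10^(-6) and C = 2.44:
    |e_{n+1}| ≈ 2.44 × (10^(-6))² = 2.44 × 10^(-12)

(a) 2 (quadratic); (b) |e_{n+1}| ≈ 2.440e-12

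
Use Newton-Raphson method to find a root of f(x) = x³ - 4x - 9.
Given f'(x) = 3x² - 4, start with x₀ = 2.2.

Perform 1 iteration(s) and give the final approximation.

f(x) = x³ - 4x - 9
f'(x) = 3x² - 4
x₀ = 2.2

Newton-Raphson formula: x_{n+1} = x_n - f(x_n)/f'(x_n)

Iteration 1:
  f(2.200000) = -7.152000
  f'(2.200000) = 10.520000
  x_1 = 2.200000 - (-7.152000)/10.520000 = 2.879848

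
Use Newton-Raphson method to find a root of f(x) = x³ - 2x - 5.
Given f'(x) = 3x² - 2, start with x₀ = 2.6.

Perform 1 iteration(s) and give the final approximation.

f(x) = x³ - 2x - 5
f'(x) = 3x² - 2
x₀ = 2.6

Newton-Raphson formula: x_{n+1} = x_n - f(x_n)/f'(x_n)

Iteration 1:
  f(2.600000) = 7.376000
  f'(2.600000) = 18.280000
  x_1 = 2.600000 - 7.376000/18.280000 = 2.196499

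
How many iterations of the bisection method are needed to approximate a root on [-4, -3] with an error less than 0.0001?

We need (b-a)/2^n ≤ 0.0001
(-3 - (-4))/2^n ≤ 0.0001
1/2^n ≤ 0.0001
2^n ≥ 10000
n ≥ log₂(10000) = 13.29
n ≥ 14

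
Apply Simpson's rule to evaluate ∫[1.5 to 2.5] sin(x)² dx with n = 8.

f(x) = sin(x)²
a = 1.5, b = 2.5, n = 8
h = (b - a)/n = 0.125000

Simpson's rule: (h/3)[f(x₀) + 4f(x₁) + 2f(x₂) + ... + f(xₙ)]

x_0 = 1.5000, f(x_0) = 0.994996, coefficient = 1
x_1 = 1.6250, f(x_1) = 0.997065, coefficient = 4
x_2 = 1.7500, f(x_2) = 0.968228, coefficient = 2
x_3 = 1.8750, f(x_3) = 0.910280, coefficient = 4
x_4 = 2.0000, f(x_4) = 0.826822, coefficient = 2
x_5 = 2.1250, f(x_5) = 0.723044, coefficient = 4
x_6 = 2.2500, f(x_6) = 0.605398, coefficient = 2
x_7 = 2.3750, f(x_7) = 0.481199, coefficient = 4
x_8 = 2.5000, f(x_8) = 0.358169, coefficient = 1

I ≈ (0.125000/3) × 18.600410 = 0.775017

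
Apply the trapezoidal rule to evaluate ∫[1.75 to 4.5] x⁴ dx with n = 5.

f(x) = x⁴
a = 1.75, b = 4.5, n = 5
h = (b - a)/n = 0.550000

Trapezoidal rule: (h/2)[f(x₀) + 2f(x₁) + 2f(x₂) + ... + f(xₙ)]

x_0 = 1.7500, f(x_0) = 9.378906, coefficient = 1
x_1 = 2.3000, f(x_1) = 27.984100, coefficient = 2
x_2 = 2.8500, f(x_2) = 65.975006, coefficient = 2
x_3 = 3.4000, f(x_3) = 133.633600, coefficient = 2
x_4 = 3.9500, f(x_4) = 243.438006, coefficient = 2
x_5 = 4.5000, f(x_5) = 410.062500, coefficient = 1

I ≈ (0.550000/2) × 1361.502831 = 374.413279
Exact value: 365.773633
Error: 8.639646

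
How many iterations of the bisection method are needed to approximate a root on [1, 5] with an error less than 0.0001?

We need (b-a)/2^n ≤ 0.0001
(5 - 1)/2^n ≤ 0.0001
4/2^n ≤ 0.0001
2^n ≥ 40000
n ≥ log₂(40000) = 15.29
n ≥ 16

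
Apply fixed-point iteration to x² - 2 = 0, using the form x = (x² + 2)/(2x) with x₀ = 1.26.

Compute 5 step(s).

Equation: x² - 2 = 0
Fixed-point form: x = (x² + 2)/(2x)
x₀ = 1.26

x_1 = g(1.260000) = 1.423651
x_2 = g(1.423651) = 1.414245
x_3 = g(1.414245) = 1.414214
x_4 = g(1.414214) = 1.414214
x_5 = g(1.414214) = 1.414214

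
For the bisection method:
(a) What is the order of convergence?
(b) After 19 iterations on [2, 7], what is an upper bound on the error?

(a) Bisection has linear (order 1) convergence; the error is halved each step.

(b) Error bound = (b-a)/2^n = (7 - 2)/2^{19}
    = 5/2^{19}

(a) 1 (linear); (b) error ≤ 9.54e-06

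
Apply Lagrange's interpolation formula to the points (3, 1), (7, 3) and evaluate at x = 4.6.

Lagrange interpolation formula:
P(x) = Σ yᵢ × Lᵢ(x)
where Lᵢ(x) = Π_{j≠i} (x - xⱼ)/(xᵢ - xⱼ)

L_0(4.6) = (4.6 - 7)/(3 - 7) = 0.600000
L_1(4.6) = (4.6 - 3)/(7 - 3) = 0.400000

P(4.6) = 1×L_0(4.6) + 3×L_1(4.6)
P(4.6) = 1.800000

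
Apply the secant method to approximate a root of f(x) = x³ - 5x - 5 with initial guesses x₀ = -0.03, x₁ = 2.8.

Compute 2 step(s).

f(x) = x³ - 5x - 5
x₀ = -0.03, x₁ = 2.8

Secant formula: x_{n+1} = x_n - f(x_n)(x_n - x_{n-1})/(f(x_n) - f(x_{n-1}))

Iteration 1:
  f(-0.030000) = -4.850027
  f(2.800000) = 2.952000
  x_2 = 2.800000 - 2.952000×(2.800000 - (-0.030000))/(2.952000 - (-4.850027))
       = 1.729232
Iteration 2:
  f(2.800000) = 2.952000
  f(1.729232) = -8.475335
  x_3 = 1.729232 - (-8.475335)×(1.729232 - 2.800000)/(-8.475335 - 2.952000)
       = 2.523391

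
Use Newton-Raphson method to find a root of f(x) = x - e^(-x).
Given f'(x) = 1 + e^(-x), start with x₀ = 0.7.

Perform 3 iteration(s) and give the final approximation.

f(x) = x - e^(-x)
f'(x) = 1 + e^(-x)
x₀ = 0.7

Newton-Raphson formula: x_{n+1} = x_n - f(x_n)/f'(x_n)

Iteration 1:
  f(0.700000) = 0.203415
  f'(0.700000) = 1.496585
  x_1 = 0.700000 - 0.203415/1.496585 = 0.564081
Iteration 2:
  f(0.564081) = -0.004802
  f'(0.564081) = 1.568883
  x_2 = 0.564081 - (-0.004802)/1.568883 = 0.567142
Iteration 3:
  f(0.567142) = -0.000003
  f'(0.567142) = 1.567144
  x_3 = 0.567142 - (-0.000003)/1.567144 = 0.567143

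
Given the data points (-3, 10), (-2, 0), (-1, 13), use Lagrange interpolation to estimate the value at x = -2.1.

Lagrange interpolation formula:
P(x) = Σ yᵢ × Lᵢ(x)
where Lᵢ(x) = Π_{j≠i} (x - xⱼ)/(xᵢ - xⱼ)

L_0(-2.1) = (-2.1 - (-2))/(-3 - (-2)) × (-2.1 - (-1))/(-3 - (-1)) = 0.055000
L_1(-2.1) = (-2.1 - (-3))/(-2 - (-3)) × (-2.1 - (-1))/(-2 - (-1)) = 0.990000
L_2(-2.1) = (-2.1 - (-3))/(-1 - (-3)) × (-2.1 - (-2))/(-1 - (-2)) = -0.045000

P(-2.1) = 10×L_0(-2.1) + 0×L_1(-2.1) + 13×L_2(-2.1)
P(-2.1) = -0.035000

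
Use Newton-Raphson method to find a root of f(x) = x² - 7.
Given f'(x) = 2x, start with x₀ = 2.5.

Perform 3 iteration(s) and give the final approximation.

f(x) = x² - 7
f'(x) = 2x
x₀ = 2.5

Newton-Raphson formula: x_{n+1} = x_n - f(x_n)/f'(x_n)

Iteration 1:
  f(2.500000) = -0.750000
  f'(2.500000) = 5.000000
  x_1 = 2.500000 - (-0.750000)/5.000000 = 2.650000
Iteration 2:
  f(2.650000) = 0.022500
  f'(2.650000) = 5.300000
  x_2 = 2.650000 - 0.022500/5.300000 = 2.645755
Iteration 3:
  f(2.645755) = 0.000018
  f'(2.645755) = 5.291509
  x_3 = 2.645755 - 0.000018/5.291509 = 2.645751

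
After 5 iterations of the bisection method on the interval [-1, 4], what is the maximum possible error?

Bisection error bound: |error| ≤ (b-a)/2^n
|error| ≤ (4 - (-1))/2^5 = 5/2^5
|error| ≤ 0.1562500000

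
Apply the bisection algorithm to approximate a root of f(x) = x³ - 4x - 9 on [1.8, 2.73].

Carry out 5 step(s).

f(x) = x³ - 4x - 9
Initial interval: [1.8, 2.73]

Iteration 1:
  c_1 = (1.800000 + 2.730000)/2 = 2.265000
  f(c_1) = f(2.265000) = -6.440040
  f(a) × f(c) ≥ 0, new interval: [2.265000, 2.730000]
Iteration 2:
  c_2 = (2.265000 + 2.730000)/2 = 2.497500
  f(c_2) = f(2.497500) = -3.411828
  f(a) × f(c) ≥ 0, new interval: [2.497500, 2.730000]
Iteration 3:
  c_3 = (2.497500 + 2.730000)/2 = 2.613750
  f(c_3) = f(2.613750) = -1.598673
  f(a) × f(c) ≥ 0, new interval: [2.613750, 2.730000]
Iteration 4:
  c_4 = (2.613750 + 2.730000)/2 = 2.671875
  f(c_4) = f(2.671875) = -0.613209
  f(a) × f(c) ≥ 0, new interval: [2.671875, 2.730000]
Iteration 5:
  c_5 = (2.671875 + 2.730000)/2 = 2.700938
  f(c_5) = f(2.700938) = -0.100240
  f(a) × f(c) ≥ 0, new interval: [2.700938, 2.730000]

After 5 iteration(s), the approximation is c_5 = 2.700938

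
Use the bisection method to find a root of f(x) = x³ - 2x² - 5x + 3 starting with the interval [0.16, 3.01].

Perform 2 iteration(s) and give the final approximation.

f(x) = x³ - 2x² - 5x + 3
Initial interval: [0.16, 3.01]

Iteration 1:
  c_1 = (0.160000 + 3.010000)/2 = 1.585000
  f(c_1) = f(1.585000) = -5.967573
  f(a) × f(c) < 0, new interval: [0.160000, 1.585000]
Iteration 2:
  c_2 = (0.160000 + 1.585000)/2 = 0.872500
  f(c_2) = f(0.872500) = -2.220816
  f(a) × f(c) < 0, new interval: [0.160000, 0.872500]

After 2 iteration(s), the approximation is c_2 = 0.872500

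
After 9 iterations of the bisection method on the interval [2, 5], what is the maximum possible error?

Bisection error bound: |error| ≤ (b-a)/2^n
|error| ≤ (5 - 2)/2^9 = 3/2^9
|error| ≤ 0.0058593750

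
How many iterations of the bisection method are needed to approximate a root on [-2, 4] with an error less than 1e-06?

We need (b-a)/2^n ≤ 1e-06
(4 - (-2))/2^n ≤ 1e-06
6/2^n ≤ 1e-06
2^n ≥ 6000000
n ≥ log₂(6000000) = 22.52
n ≥ 23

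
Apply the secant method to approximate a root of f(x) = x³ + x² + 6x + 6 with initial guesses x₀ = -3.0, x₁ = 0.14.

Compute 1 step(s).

f(x) = x³ + x² + 6x + 6
x₀ = -3.0, x₁ = 0.14

Secant formula: x_{n+1} = x_n - f(x_n)(x_n - x_{n-1})/(f(x_n) - f(x_{n-1}))

Iteration 1:
  f(-3.000000) = -30.000000
  f(0.140000) = 6.862344
  x_2 = 0.140000 - 6.862344×(0.140000 - (-3.000000))/(6.862344 - (-30.000000))
       = -0.444547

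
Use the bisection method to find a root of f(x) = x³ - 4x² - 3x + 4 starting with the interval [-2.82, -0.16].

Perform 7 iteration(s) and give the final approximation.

f(x) = x³ - 4x² - 3x + 4
Initial interval: [-2.82, -0.16]

Iteration 1:
  c_1 = (-2.820000 + (-0.160000))/2 = -1.490000
  f(c_1) = f(-1.490000) = -3.718349
  f(a) × f(c) ≥ 0, new interval: [-1.490000, -0.160000]
Iteration 2:
  c_2 = (-1.490000 + (-0.160000))/2 = -0.825000
  f(c_2) = f(-0.825000) = 3.190984
  f(a) × f(c) < 0, new interval: [-1.490000, -0.825000]
Iteration 3:
  c_3 = (-1.490000 + (-0.825000))/2 = -1.157500
  f(c_3) = f(-1.157500) = 0.562449
  f(a) × f(c) < 0, new interval: [-1.490000, -1.157500]
Iteration 4:
  c_4 = (-1.490000 + (-1.157500))/2 = -1.323750
  f(c_4) = f(-1.323750) = -1.357632
  f(a) × f(c) ≥ 0, new interval: [-1.323750, -1.157500]
Iteration 5:
  c_5 = (-1.323750 + (-1.157500))/2 = -1.240625
  f(c_5) = f(-1.240625) = -0.344235
  f(a) × f(c) ≥ 0, new interval: [-1.240625, -1.157500]
Iteration 6:
  c_6 = (-1.240625 + (-1.157500))/2 = -1.199063
  f(c_6) = f(-1.199063) = 0.122231
  f(a) × f(c) < 0, new interval: [-1.240625, -1.199063]
Iteration 7:
  c_7 = (-1.240625 + (-1.199063))/2 = -1.219844
  f(c_7) = f(-1.219844) = -0.107694
  f(a) × f(c) ≥ 0, new interval: [-1.219844, -1.199063]

After 7 iteration(s), the approximation is c_7 = -1.219844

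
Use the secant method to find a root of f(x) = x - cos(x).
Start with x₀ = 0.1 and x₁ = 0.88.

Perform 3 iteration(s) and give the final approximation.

f(x) = x - cos(x)
x₀ = 0.1, x₁ = 0.88

Secant formula: x_{n+1} = x_n - f(x_n)(x_n - x_{n-1})/(f(x_n) - f(x_{n-1}))

Iteration 1:
  f(0.100000) = -0.895004
  f(0.880000) = 0.242849
  x_2 = 0.880000 - 0.242849×(0.880000 - 0.100000)/(0.242849 - (-0.895004))
       = 0.713527
Iteration 2:
  f(0.880000) = 0.242849
  f(0.713527) = -0.042532
  x_3 = 0.713527 - (-0.042532)×(0.713527 - 0.880000)/(-0.042532 - 0.242849)
       = 0.738337
Iteration 3:
  f(0.713527) = -0.042532
  f(0.738337) = -0.001252
  x_4 = 0.738337 - (-0.001252)×(0.738337 - 0.713527)/(-0.001252 - (-0.042532))
       = 0.739089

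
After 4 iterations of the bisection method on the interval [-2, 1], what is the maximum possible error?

Bisection error bound: |error| ≤ (b-a)/2^n
|error| ≤ (1 - (-2))/2^4 = 3/2^4
|error| ≤ 0.1875000000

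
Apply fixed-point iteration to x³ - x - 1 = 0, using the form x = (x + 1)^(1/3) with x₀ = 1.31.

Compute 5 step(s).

Equation: x³ - x - 1 = 0
Fixed-point form: x = (x + 1)^(1/3)
x₀ = 1.31

x_1 = g(1.310000) = 1.321916
x_2 = g(1.321916) = 1.324186
x_3 = g(1.324186) = 1.324617
x_4 = g(1.324617) = 1.324699
x_5 = g(1.324699) = 1.324714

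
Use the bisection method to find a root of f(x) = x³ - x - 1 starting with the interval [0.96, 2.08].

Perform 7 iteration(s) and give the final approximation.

f(x) = x³ - x - 1
Initial interval: [0.96, 2.08]

Iteration 1:
  c_1 = (0.960000 + 2.080000)/2 = 1.520000
  f(c_1) = f(1.520000) = 0.991808
  f(a) × f(c) < 0, new interval: [0.960000, 1.520000]
Iteration 2:
  c_2 = (0.960000 + 1.520000)/2 = 1.240000
  f(c_2) = f(1.240000) = -0.333376
  f(a) × f(c) ≥ 0, new interval: [1.240000, 1.520000]
Iteration 3:
  c_3 = (1.240000 + 1.520000)/2 = 1.380000
  f(c_3) = f(1.380000) = 0.248072
  f(a) × f(c) < 0, new interval: [1.240000, 1.380000]
Iteration 4:
  c_4 = (1.240000 + 1.380000)/2 = 1.310000
  f(c_4) = f(1.310000) = -0.061909
  f(a) × f(c) ≥ 0, new interval: [1.310000, 1.380000]
Iteration 5:
  c_5 = (1.310000 + 1.380000)/2 = 1.345000
  f(c_5) = f(1.345000) = 0.088139
  f(a) × f(c) < 0, new interval: [1.310000, 1.345000]
Iteration 6:
  c_6 = (1.310000 + 1.345000)/2 = 1.327500
  f(c_6) = f(1.327500) = 0.011895
  f(a) × f(c) < 0, new interval: [1.310000, 1.327500]
Iteration 7:
  c_7 = (1.310000 + 1.327500)/2 = 1.318750
  f(c_7) = f(1.318750) = -0.025310
  f(a) × f(c) ≥ 0, new interval: [1.318750, 1.327500]

After 7 iteration(s), the approximation is c_7 = 1.318750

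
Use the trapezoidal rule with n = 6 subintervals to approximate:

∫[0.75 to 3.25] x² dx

f(x) = x²
a = 0.75, b = 3.25, n = 6
h = (b - a)/n = 0.416667

Trapezoidal rule: (h/2)[f(x₀) + 2f(x₁) + 2f(x₂) + ... + f(xₙ)]

x_0 = 0.7500, f(x_0) = 0.562500, coefficient = 1
x_1 = 1.1667, f(x_1) = 1.361111, coefficient = 2
x_2 = 1.5833, f(x_2) = 2.506944, coefficient = 2
x_3 = 2.0000, f(x_3) = 4.000000, coefficient = 2
x_4 = 2.4167, f(x_4) = 5.840278, coefficient = 2
x_5 = 2.8333, f(x_5) = 8.027778, coefficient = 2
x_6 = 3.2500, f(x_6) = 10.562500, coefficient = 1

I ≈ (0.416667/2) × 54.597222 = 11.374421
Exact value: 11.302083
Error: 0.072338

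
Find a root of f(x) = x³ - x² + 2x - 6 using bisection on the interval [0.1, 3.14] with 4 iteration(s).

f(x) = x³ - x² + 2x - 6
Initial interval: [0.1, 3.14]

Iteration 1:
  c_1 = (0.100000 + 3.140000)/2 = 1.620000
  f(c_1) = f(1.620000) = -1.132872
  f(a) × f(c) ≥ 0, new interval: [1.620000, 3.140000]
Iteration 2:
  c_2 = (1.620000 + 3.140000)/2 = 2.380000
  f(c_2) = f(2.380000) = 6.576872
  f(a) × f(c) < 0, new interval: [1.620000, 2.380000]
Iteration 3:
  c_3 = (1.620000 + 2.380000)/2 = 2.000000
  f(c_3) = f(2.000000) = 2.000000
  f(a) × f(c) < 0, new interval: [1.620000, 2.000000]
Iteration 4:
  c_4 = (1.620000 + 2.000000)/2 = 1.810000
  f(c_4) = f(1.810000) = 0.273641
  f(a) × f(c) < 0, new interval: [1.620000, 1.810000]

After 4 iteration(s), the approximation is c_4 = 1.810000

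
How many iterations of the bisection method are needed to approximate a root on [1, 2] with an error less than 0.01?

We need (b-a)/2^n ≤ 0.01
(2 - 1)/2^n ≤ 0.01
1/2^n ≤ 0.01
2^n ≥ 100
n ≥ log₂(100) = 6.64
n ≥ 7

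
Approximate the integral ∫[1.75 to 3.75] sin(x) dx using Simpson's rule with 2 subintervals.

f(x) = sin(x)
a = 1.75, b = 3.75, n = 2
h = (b - a)/n = 1.000000

Simpson's rule: (h/3)[f(x₀) + 4f(x₁) + 2f(x₂) + ... + f(xₙ)]

x_0 = 1.7500, f(x_0) = 0.983986, coefficient = 1
x_1 = 2.7500, f(x_1) = 0.381661, coefficient = 4
x_2 = 3.7500, f(x_2) = -0.571561, coefficient = 1

I ≈ (1.000000/3) × 1.939069 = 0.646356
Exact value: 0.642313
Error: 0.004043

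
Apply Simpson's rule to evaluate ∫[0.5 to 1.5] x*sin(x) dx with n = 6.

f(x) = x*sin(x)
a = 0.5, b = 1.5, n = 6
h = (b - a)/n = 0.166667

Simpson's rule: (h/3)[f(x₀) + 4f(x₁) + 2f(x₂) + ... + f(xₙ)]

x_0 = 0.5000, f(x_0) = 0.239713, coefficient = 1
x_1 = 0.6667, f(x_1) = 0.412247, coefficient = 4
x_2 = 0.8333, f(x_2) = 0.616814, coefficient = 2
x_3 = 1.0000, f(x_3) = 0.841471, coefficient = 4
x_4 = 1.1667, f(x_4) = 1.072686, coefficient = 2
x_5 = 1.3333, f(x_5) = 1.295917, coefficient = 4
x_6 = 1.5000, f(x_6) = 1.496242, coefficient = 1

I ≈ (0.166667/3) × 15.313494 = 0.850750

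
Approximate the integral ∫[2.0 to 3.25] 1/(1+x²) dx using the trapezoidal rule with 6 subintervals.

f(x) = 1/(1+x²)
a = 2.0, b = 3.25, n = 6
h = (b - a)/n = 0.208333

Trapezoidal rule: (h/2)[f(x₀) + 2f(x₁) + 2f(x₂) + ... + f(xₙ)]

x_0 = 2.0000, f(x_0) = 0.200000, coefficient = 1
x_1 = 2.2083, f(x_1) = 0.170162, coefficient = 2
x_2 = 2.4167, f(x_2) = 0.146193, coefficient = 2
x_3 = 2.6250, f(x_3) = 0.126733, coefficient = 2
x_4 = 2.8333, f(x_4) = 0.110769, coefficient = 2
x_5 = 3.0417, f(x_5) = 0.097544, coefficient = 2
x_6 = 3.2500, f(x_6) = 0.086486, coefficient = 1

I ≈ (0.208333/2) × 1.589290 = 0.165551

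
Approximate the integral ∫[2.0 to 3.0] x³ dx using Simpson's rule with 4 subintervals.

f(x) = x³
a = 2.0, b = 3.0, n = 4
h = (b - a)/n = 0.250000

Simpson's rule: (h/3)[f(x₀) + 4f(x₁) + 2f(x₂) + ... + f(xₙ)]

x_0 = 2.0000, f(x_0) = 8.000000, coefficient = 1
x_1 = 2.2500, f(x_1) = 11.390625, coefficient = 4
x_2 = 2.5000, f(x_2) = 15.625000, coefficient = 2
x_3 = 2.7500, f(x_3) = 20.796875, coefficient = 4
x_4 = 3.0000, f(x_4) = 27.000000, coefficient = 1

I ≈ (0.250000/3) × 195.000000 = 16.250000
Exact value: 16.250000
Error: 0.000000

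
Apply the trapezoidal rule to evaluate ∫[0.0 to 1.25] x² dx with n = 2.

f(x) = x²
a = 0.0, b = 1.25, n = 2
h = (b - a)/n = 0.625000

Trapezoidal rule: (h/2)[f(x₀) + 2f(x₁) + 2f(x₂) + ... + f(xₙ)]

x_0 = 0.0000, f(x_0) = 0.000000, coefficient = 1
x_1 = 0.6250, f(x_1) = 0.390625, coefficient = 2
x_2 = 1.2500, f(x_2) = 1.562500, coefficient = 1

I ≈ (0.625000/2) × 2.343750 = 0.732422
Exact value: 0.651042
Error: 0.081380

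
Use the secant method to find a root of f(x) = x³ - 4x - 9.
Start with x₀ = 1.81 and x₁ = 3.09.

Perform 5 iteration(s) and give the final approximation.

f(x) = x³ - 4x - 9
x₀ = 1.81, x₁ = 3.09

Secant formula: x_{n+1} = x_n - f(x_n)(x_n - x_{n-1})/(f(x_n) - f(x_{n-1}))

Iteration 1:
  f(1.810000) = -10.310259
  f(3.090000) = 8.143629
  x_2 = 3.090000 - 8.143629×(3.090000 - 1.810000)/(8.143629 - (-10.310259))
       = 2.525141
Iteration 2:
  f(3.090000) = 8.143629
  f(2.525141) = -2.999414
  x_3 = 2.525141 - (-2.999414)×(2.525141 - 3.090000)/(-2.999414 - 8.143629)
       = 2.677186
Iteration 3:
  f(2.525141) = -2.999414
  f(2.677186) = -0.520479
  x_4 = 2.677186 - (-0.520479)×(2.677186 - 2.525141)/(-0.520479 - (-2.999414))
       = 2.709110
Iteration 4:
  f(2.677186) = -0.520479
  f(2.709110) = 0.046463
  x_5 = 2.709110 - 0.046463×(2.709110 - 2.677186)/(0.046463 - (-0.520479))
       = 2.706493
Iteration 5:
  f(2.709110) = 0.046463
  f(2.706493) = -0.000621
  x_6 = 2.706493 - (-0.000621)×(2.706493 - 2.709110)/(-0.000621 - 0.046463)
       = 2.706528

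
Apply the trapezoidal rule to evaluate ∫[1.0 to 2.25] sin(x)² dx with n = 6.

f(x) = sin(x)²
a = 1.0, b = 2.25, n = 6
h = (b - a)/n = 0.208333

Trapezoidal rule: (h/2)[f(x₀) + 2f(x₁) + 2f(x₂) + ... + f(xₙ)]

x_0 = 1.0000, f(x_0) = 0.708073, coefficient = 1
x_1 = 1.2083, f(x_1) = 0.874274, coefficient = 2
x_2 = 1.4167, f(x_2) = 0.976432, coefficient = 2
x_3 = 1.6250, f(x_3) = 0.997065, coefficient = 2
x_4 = 1.8333, f(x_4) = 0.932643, coefficient = 2
x_5 = 2.0417, f(x_5) = 0.794191, coefficient = 2
x_6 = 2.2500, f(x_6) = 0.605398, coefficient = 1

I ≈ (0.208333/2) × 10.462681 = 1.089863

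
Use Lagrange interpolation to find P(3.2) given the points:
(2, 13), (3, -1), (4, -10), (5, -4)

Lagrange interpolation formula:
P(x) = Σ yᵢ × Lᵢ(x)
where Lᵢ(x) = Π_{j≠i} (x - xⱼ)/(xᵢ - xⱼ)

L_0(3.2) = (3.2 - 3)/(2 - 3) × (3.2 - 4)/(2 - 4) × (3.2 - 5)/(2 - 5) = -0.048000
L_1(3.2) = (3.2 - 2)/(3 - 2) × (3.2 - 4)/(3 - 4) × (3.2 - 5)/(3 - 5) = 0.864000
L_2(3.2) = (3.2 - 2)/(4 - 2) × (3.2 - 3)/(4 - 3) × (3.2 - 5)/(4 - 5) = 0.216000
L_3(3.2) = (3.2 - 2)/(5 - 2) × (3.2 - 3)/(5 - 3) × (3.2 - 4)/(5 - 4) = -0.032000

P(3.2) = 13×L_0(3.2) + (-1)×L_1(3.2) + (-10)×L_2(3.2) + (-4)×L_3(3.2)
P(3.2) = -3.520000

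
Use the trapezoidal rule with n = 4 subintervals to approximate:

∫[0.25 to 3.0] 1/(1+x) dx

f(x) = 1/(1+x)
a = 0.25, b = 3.0, n = 4
h = (b - a)/n = 0.687500

Trapezoidal rule: (h/2)[f(x₀) + 2f(x₁) + 2f(x₂) + ... + f(xₙ)]

x_0 = 0.2500, f(x_0) = 0.800000, coefficient = 1
x_1 = 0.9375, f(x_1) = 0.516129, coefficient = 2
x_2 = 1.6250, f(x_2) = 0.380952, coefficient = 2
x_3 = 2.3125, f(x_3) = 0.301887, coefficient = 2
x_4 = 3.0000, f(x_4) = 0.250000, coefficient = 1

I ≈ (0.687500/2) × 3.447936 = 1.185228
Exact value: 1.163151
Error: 0.022077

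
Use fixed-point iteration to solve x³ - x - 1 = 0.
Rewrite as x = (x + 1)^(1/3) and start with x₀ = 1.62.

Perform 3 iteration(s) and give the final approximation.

Equation: x³ - x - 1 = 0
Fixed-point form: x = (x + 1)^(1/3)
x₀ = 1.62

x_1 = g(1.620000) = 1.378586
x_2 = g(1.378586) = 1.334872
x_3 = g(1.334872) = 1.326644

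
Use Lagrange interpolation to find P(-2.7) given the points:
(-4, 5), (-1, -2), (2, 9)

Lagrange interpolation formula:
P(x) = Σ yᵢ × Lᵢ(x)
where Lᵢ(x) = Π_{j≠i} (x - xⱼ)/(xᵢ - xⱼ)

L_0(-2.7) = (-2.7 - (-1))/(-4 - (-1)) × (-2.7 - 2)/(-4 - 2) = 0.443889
L_1(-2.7) = (-2.7 - (-4))/(-1 - (-4)) × (-2.7 - 2)/(-1 - 2) = 0.678889
L_2(-2.7) = (-2.7 - (-4))/(2 - (-4)) × (-2.7 - (-1))/(2 - (-1)) = -0.122778

P(-2.7) = 5×L_0(-2.7) + (-2)×L_1(-2.7) + 9×L_2(-2.7)
P(-2.7) = -0.243333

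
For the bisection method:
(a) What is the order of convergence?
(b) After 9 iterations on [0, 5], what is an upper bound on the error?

(a) Bisection has linear (order 1) convergence; the error is halved each step.

(b) Error bound = (b-a)/2^n = (5 - 0)/2^{9}
    = 5/2^{9}

(a) 1 (linear); (b) error ≤ 9.77e-03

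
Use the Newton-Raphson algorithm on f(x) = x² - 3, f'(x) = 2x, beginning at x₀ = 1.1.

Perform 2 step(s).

f(x) = x² - 3
f'(x) = 2x
x₀ = 1.1

Newton-Raphson formula: x_{n+1} = x_n - f(x_n)/f'(x_n)

Iteration 1:
  f(1.100000) = -1.790000
  f'(1.100000) = 2.200000
  x_1 = 1.100000 - (-1.790000)/2.200000 = 1.913636
Iteration 2:
  f(1.913636) = 0.662004
  f'(1.913636) = 3.827273
  x_2 = 1.913636 - 0.662004/3.827273 = 1.740666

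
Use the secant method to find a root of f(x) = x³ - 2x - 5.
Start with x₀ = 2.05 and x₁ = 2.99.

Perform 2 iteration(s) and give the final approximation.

f(x) = x³ - 2x - 5
x₀ = 2.05, x₁ = 2.99

Secant formula: x_{n+1} = x_n - f(x_n)(x_n - x_{n-1})/(f(x_n) - f(x_{n-1}))

Iteration 1:
  f(2.050000) = -0.484875
  f(2.990000) = 15.750899
  x_2 = 2.990000 - 15.750899×(2.990000 - 2.050000)/(15.750899 - (-0.484875))
       = 2.078073
Iteration 2:
  f(2.990000) = 15.750899
  f(2.078073) = -0.182225
  x_3 = 2.078073 - (-0.182225)×(2.078073 - 2.990000)/(-0.182225 - 15.750899)
       = 2.088502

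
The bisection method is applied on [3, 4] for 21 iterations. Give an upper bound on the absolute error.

Bisection error bound: |error| ≤ (b-a)/2^n
|error| ≤ (4 - 3)/2^21 = 1/2^21
|error| ≤ 0.0000004768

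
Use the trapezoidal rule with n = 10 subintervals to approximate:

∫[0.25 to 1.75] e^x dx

f(x) = e^x
a = 0.25, b = 1.75, n = 10
h = (b - a)/n = 0.150000

Trapezoidal rule: (h/2)[f(x₀) + 2f(x₁) + 2f(x₂) + ... + f(xₙ)]

x_0 = 0.2500, f(x_0) = 1.284025, coefficient = 1
x_1 = 0.4000, f(x_1) = 1.491825, coefficient = 2
x_2 = 0.5500, f(x_2) = 1.733253, coefficient = 2
x_3 = 0.7000, f(x_3) = 2.013753, coefficient = 2
x_4 = 0.8500, f(x_4) = 2.339647, coefficient = 2
x_5 = 1.0000, f(x_5) = 2.718282, coefficient = 2
x_6 = 1.1500, f(x_6) = 3.158193, coefficient = 2
x_7 = 1.3000, f(x_7) = 3.669297, coefficient = 2
x_8 = 1.4500, f(x_8) = 4.263115, coefficient = 2
x_9 = 1.6000, f(x_9) = 4.953032, coefficient = 2
x_10 = 1.7500, f(x_10) = 5.754603, coefficient = 1

I ≈ (0.150000/2) × 59.719419 = 4.478956
Exact value: 4.470577
Error: 0.008379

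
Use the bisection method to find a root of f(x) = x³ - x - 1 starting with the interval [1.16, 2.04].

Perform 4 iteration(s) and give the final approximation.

f(x) = x³ - x - 1
Initial interval: [1.16, 2.04]

Iteration 1:
  c_1 = (1.160000 + 2.040000)/2 = 1.600000
  f(c_1) = f(1.600000) = 1.496000
  f(a) × f(c) < 0, new interval: [1.160000, 1.600000]
Iteration 2:
  c_2 = (1.160000 + 1.600000)/2 = 1.380000
  f(c_2) = f(1.380000) = 0.248072
  f(a) × f(c) < 0, new interval: [1.160000, 1.380000]
Iteration 3:
  c_3 = (1.160000 + 1.380000)/2 = 1.270000
  f(c_3) = f(1.270000) = -0.221617
  f(a) × f(c) ≥ 0, new interval: [1.270000, 1.380000]
Iteration 4:
  c_4 = (1.270000 + 1.380000)/2 = 1.325000
  f(c_4) = f(1.325000) = 0.001203
  f(a) × f(c) < 0, new interval: [1.270000, 1.325000]

After 4 iteration(s), the approximation is c_4 = 1.325000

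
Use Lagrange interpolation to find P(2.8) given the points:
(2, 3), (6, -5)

Lagrange interpolation formula:
P(x) = Σ yᵢ × Lᵢ(x)
where Lᵢ(x) = Π_{j≠i} (x - xⱼ)/(xᵢ - xⱼ)

L_0(2.8) = (2.8 - 6)/(2 - 6) = 0.800000
L_1(2.8) = (2.8 - 2)/(6 - 2) = 0.200000

P(2.8) = 3×L_0(2.8) + (-5)×L_1(2.8)
P(2.8) = 1.400000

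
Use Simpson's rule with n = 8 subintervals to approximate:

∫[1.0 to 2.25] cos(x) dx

f(x) = cos(x)
a = 1.0, b = 2.25, n = 8
h = (b - a)/n = 0.156250

Simpson's rule: (h/3)[f(x₀) + 4f(x₁) + 2f(x₂) + ... + f(xₙ)]

x_0 = 1.0000, f(x_0) = 0.540302, coefficient = 1
x_1 = 1.1562, f(x_1) = 0.402775, coefficient = 4
x_2 = 1.3125, f(x_2) = 0.255434, coefficient = 2
x_3 = 1.4688, f(x_3) = 0.101869, coefficient = 4
x_4 = 1.6250, f(x_4) = -0.054177, coefficient = 2
x_5 = 1.7812, f(x_5) = -0.208904, coefficient = 4
x_6 = 1.9375, f(x_6) = -0.358540, coefficient = 2
x_7 = 2.0938, f(x_7) = -0.499441, coefficient = 4
x_8 = 2.2500, f(x_8) = -0.628174, coefficient = 1

I ≈ (0.156250/3) × -1.217242 = -0.063398
Exact value: -0.063398
Error: 0.000000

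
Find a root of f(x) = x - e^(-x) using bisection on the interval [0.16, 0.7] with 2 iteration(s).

f(x) = x - e^(-x)
Initial interval: [0.16, 0.7]

Iteration 1:
  c_1 = (0.160000 + 0.700000)/2 = 0.430000
  f(c_1) = f(0.430000) = -0.220509
  f(a) × f(c) ≥ 0, new interval: [0.430000, 0.700000]
Iteration 2:
  c_2 = (0.430000 + 0.700000)/2 = 0.565000
  f(c_2) = f(0.565000) = -0.003360
  f(a) × f(c) ≥ 0, new interval: [0.565000, 0.700000]

After 2 iteration(s), the approximation is c_2 = 0.565000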